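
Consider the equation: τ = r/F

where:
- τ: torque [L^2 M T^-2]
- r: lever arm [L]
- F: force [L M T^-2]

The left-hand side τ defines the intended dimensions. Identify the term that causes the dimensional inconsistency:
The right-hand side term r/F

τ has dimensions [L^2 M T^-2], but r/F has dimensions [M^-1 T^2], so the term r/F is dimensionally wrong for τ.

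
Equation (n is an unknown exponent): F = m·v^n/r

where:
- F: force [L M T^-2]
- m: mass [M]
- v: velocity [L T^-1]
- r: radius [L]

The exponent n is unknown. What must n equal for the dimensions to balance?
n = 2

F has dimensions [L M T^-2]; v has dimensions [L T^-1].
The rest of the RHS has dimensions [L^-1 M], so v^n must supply [L^2 T^-2].
With n = 2: m·v^2/r has dimensions [L M T^-2], matching the LHS ✓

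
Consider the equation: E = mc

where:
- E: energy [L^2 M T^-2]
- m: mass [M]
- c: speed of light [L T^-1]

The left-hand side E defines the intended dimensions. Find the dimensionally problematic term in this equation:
The right-hand side term mc

E has dimensions [L^2 M T^-2], but mc has dimensions [L M T^-1], so the term mc is dimensionally wrong for E.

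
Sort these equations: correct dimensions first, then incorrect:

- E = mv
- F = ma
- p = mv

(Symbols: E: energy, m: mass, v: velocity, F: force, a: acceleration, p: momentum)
Dimensionally correct: F = ma, p = mv
Dimensionally incorrect: E = mv
Ordered (correct first, then incorrect): F = ma, p = mv, E = mv

- E = mv: LHS [L^2 M T^-2], RHS [L M T^-1] → incorrect ✗
- F = ma: LHS [L M T^-2], RHS [L M T^-2] → correct ✓
- p = mv: LHS [L M T^-1], RHS [L M T^-1] → correct ✓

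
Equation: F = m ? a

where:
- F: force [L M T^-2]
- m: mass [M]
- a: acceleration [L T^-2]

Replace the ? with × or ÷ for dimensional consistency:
multiplication (×): F = m × a

F [L M T^-2]; m [M]; a [L T^-2].
m × a → [L M T^-2] ✓
m ÷ a → [L^-1 M T^2] ✗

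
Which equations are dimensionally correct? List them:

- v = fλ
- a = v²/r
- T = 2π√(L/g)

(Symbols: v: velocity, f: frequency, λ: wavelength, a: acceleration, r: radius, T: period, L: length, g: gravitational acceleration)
Dimensionally correct: v = fλ, a = v²/r, T = 2π√(L/g)
Dimensionally incorrect: none
Ordered (correct first, then incorrect): v = fλ, a = v²/r, T = 2π√(L/g)

- v = fλ: LHS [L T^-1], RHS [L T^-1] → correct ✓
- a = v²/r: LHS [L T^-2], RHS [L T^-2] → correct ✓
- T = 2π√(L/g): LHS [T], RHS [T] → correct ✓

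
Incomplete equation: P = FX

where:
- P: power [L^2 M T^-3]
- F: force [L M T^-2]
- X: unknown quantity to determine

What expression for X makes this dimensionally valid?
X = v (velocity), dimensions [L T^-1]

P has dimensions [L^2 M T^-3]; the rest of the RHS (F) has dimensions [L M T^-2].
So X must have dimensions [L T^-1] — X = v (velocity).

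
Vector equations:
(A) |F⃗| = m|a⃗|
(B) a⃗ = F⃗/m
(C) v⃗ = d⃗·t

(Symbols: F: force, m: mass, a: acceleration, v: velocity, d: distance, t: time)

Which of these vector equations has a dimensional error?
(C) v⃗ = d⃗·t

(A) |F⃗| = m|a⃗|: LHS [L M T^-2], RHS [L M T^-2] ✓ — magnitudes of vectors are scalars
(B) a⃗ = F⃗/m: LHS [L T^-2], RHS [L T^-2] ✓ — force (vector) divided by mass (scalar)
(C) v⃗ = d⃗·t: LHS [L T^-1], RHS [L T] ✗ — velocity is displacement per time; should be d⃗/t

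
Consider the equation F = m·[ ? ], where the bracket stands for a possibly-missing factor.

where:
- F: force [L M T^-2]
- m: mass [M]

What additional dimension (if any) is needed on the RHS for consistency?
[L T^-2] — acceleration (e.g. a)

F has dimensions [L M T^-2]; m has dimensions [M].
The bracketed factor must supply [L M T^-2] / [M] = [L T^-2].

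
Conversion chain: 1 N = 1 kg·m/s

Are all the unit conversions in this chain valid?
The chain is incorrect (it contains an error).

Incorrect: Newton is kg·m/s², not kg·m/s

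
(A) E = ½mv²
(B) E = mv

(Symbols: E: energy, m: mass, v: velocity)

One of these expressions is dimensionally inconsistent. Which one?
(B)

(A) E = ½mv²: LHS [L^2 M T^-2], RHS [L^2 M T^-2] ✓
(B) E = mv: LHS [L^2 M T^-2], RHS [L M T^-1] ✗

Expression (B) E = mv is dimensionally incorrect.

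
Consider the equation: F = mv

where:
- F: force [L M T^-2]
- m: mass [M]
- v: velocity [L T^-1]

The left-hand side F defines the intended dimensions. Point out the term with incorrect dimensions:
The right-hand side term mv

F has dimensions [L M T^-2], but mv has dimensions [L M T^-1], so the term mv is dimensionally wrong for F.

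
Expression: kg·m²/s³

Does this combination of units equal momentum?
No

The expression kg·m²/s³ has dimensions [L^2 M T^-3], but momentum has dimensions [L M T^-1].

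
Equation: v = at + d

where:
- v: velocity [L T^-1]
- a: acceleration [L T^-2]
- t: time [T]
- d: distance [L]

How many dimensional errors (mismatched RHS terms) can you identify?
1

LHS v: [L T^-1]
- at: [L T^-1] ✓
- d: [L] ✗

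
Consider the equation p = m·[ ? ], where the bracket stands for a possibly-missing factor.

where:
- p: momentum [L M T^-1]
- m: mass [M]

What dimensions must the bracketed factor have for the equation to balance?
[L T^-1] — velocity (e.g. v)

p has dimensions [L M T^-1]; m has dimensions [M].
The bracketed factor must supply [L M T^-1] / [M] = [L T^-1].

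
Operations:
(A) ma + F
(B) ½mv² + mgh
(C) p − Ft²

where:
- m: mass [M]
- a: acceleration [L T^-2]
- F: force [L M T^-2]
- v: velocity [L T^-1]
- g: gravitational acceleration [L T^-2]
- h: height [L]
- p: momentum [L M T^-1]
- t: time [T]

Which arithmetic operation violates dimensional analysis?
(C) p − Ft²

(A) ma + F: ma [L M T^-2] and F [L M T^-2] — same dimensions ✓
(B) ½mv² + mgh: ½mv² [L^2 M T^-2] and mgh [L^2 M T^-2] — same dimensions ✓
(C) p − Ft²: p [L M T^-1] and Ft² [L M] — different dimensions cannot be added/subtracted ✗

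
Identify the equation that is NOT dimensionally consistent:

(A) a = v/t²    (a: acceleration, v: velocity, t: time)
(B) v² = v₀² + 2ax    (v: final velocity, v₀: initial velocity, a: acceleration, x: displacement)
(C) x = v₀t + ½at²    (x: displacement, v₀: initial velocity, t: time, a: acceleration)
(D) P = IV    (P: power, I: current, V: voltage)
(A) a = v/t²

The equation (A) a = v/t² is dimensionally incorrect.

LHS (a): [L T^-2]
RHS (v/t²): [L T^-3] ✗

The dimensions do not match. The other three equations balance.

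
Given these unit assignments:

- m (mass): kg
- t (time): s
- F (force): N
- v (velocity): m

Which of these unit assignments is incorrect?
v

The variable v (velocity) should have units m/s, not m.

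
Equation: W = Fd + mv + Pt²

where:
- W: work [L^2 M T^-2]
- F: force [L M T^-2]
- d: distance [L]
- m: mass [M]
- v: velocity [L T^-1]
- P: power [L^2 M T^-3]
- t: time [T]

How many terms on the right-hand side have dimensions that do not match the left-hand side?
2

LHS W: [L^2 M T^-2]
- Fd: [L^2 M T^-2] ✓
- mv: [L M T^-1] ✗
- Pt²: [L^2 M T^-1] ✗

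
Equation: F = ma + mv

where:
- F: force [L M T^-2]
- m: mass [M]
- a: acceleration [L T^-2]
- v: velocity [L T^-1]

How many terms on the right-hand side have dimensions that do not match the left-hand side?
1

LHS F: [L M T^-2]
- ma: [L M T^-2] ✓
- mv: [L M T^-1] ✗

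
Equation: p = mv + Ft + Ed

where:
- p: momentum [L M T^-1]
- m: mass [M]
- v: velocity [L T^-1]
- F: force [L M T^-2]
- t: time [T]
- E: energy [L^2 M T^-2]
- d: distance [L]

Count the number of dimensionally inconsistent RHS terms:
1

LHS p: [L M T^-1]
- mv: [L M T^-1] ✓
- Ft: [L M T^-1] ✓
- Ed: [L^3 M T^-2] ✗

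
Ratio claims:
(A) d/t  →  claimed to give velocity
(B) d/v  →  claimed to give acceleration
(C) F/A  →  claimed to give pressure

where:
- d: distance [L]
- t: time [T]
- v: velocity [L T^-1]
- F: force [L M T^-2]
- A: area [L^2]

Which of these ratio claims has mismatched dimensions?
(B) d/v does not give acceleration

(A) d/t: [L T^-1] = velocity [L T^-1] ✓
(B) d/v: [T] ≠ acceleration [L T^-2] ✗
(C) F/A: [L^-1 M T^-2] = pressure [L^-1 M T^-2] ✓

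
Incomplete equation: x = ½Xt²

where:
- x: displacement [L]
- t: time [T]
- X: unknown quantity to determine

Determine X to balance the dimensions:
X = a (acceleration), dimensions [L T^-2]

x has dimensions [L]; the rest of the RHS (½ t²) has dimensions [T^2].
So X must have dimensions [L T^-2] — X = a (acceleration).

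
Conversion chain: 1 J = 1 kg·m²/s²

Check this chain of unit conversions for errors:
The chain is correct (no errors).

Correct: Joule is defined as kg·m²/s²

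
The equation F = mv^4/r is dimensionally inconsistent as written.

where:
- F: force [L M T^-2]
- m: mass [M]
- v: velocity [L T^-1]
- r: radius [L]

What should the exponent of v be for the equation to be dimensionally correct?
The exponent of v should be 2: F = mv^2/r

The LHS F has dimensions [L M T^-2]; v has dimensions [L T^-1].
As written, the RHS mv^4/r (exponent 4 on v) has dimensions [L^3 M T^-4], which does not match.
With exponent 2, the RHS mv^2/r has dimensions [L M T^-2], matching the LHS.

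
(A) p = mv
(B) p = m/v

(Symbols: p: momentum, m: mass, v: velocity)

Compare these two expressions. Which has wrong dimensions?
(B)

(A) p = mv: LHS [L M T^-1], RHS [L M T^-1] ✓
(B) p = m/v: LHS [L M T^-1], RHS [L^-1 M T] ✗

Expression (B) p = m/v is dimensionally incorrect.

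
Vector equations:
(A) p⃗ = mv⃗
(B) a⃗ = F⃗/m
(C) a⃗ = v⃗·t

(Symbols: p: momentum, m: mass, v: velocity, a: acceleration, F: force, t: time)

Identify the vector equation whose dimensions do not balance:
(C) a⃗ = v⃗·t

(A) p⃗ = mv⃗: LHS [L M T^-1], RHS [L M T^-1] ✓ — mass (scalar) times velocity (vector)
(B) a⃗ = F⃗/m: LHS [L T^-2], RHS [L T^-2] ✓ — force (vector) divided by mass (scalar)
(C) a⃗ = v⃗·t: LHS [L T^-2], RHS [L] ✗ — acceleration is velocity per time; should be v⃗/t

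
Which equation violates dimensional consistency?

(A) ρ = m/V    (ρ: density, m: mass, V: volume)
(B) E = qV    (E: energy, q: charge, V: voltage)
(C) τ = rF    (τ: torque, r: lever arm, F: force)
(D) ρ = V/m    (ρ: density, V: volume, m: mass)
(D) ρ = V/m

The equation (D) ρ = V/m is dimensionally incorrect.

LHS (ρ): [L^-3 M]
RHS (V/m): [L^3 M^-1] ✗

The dimensions do not match. The other three equations balance.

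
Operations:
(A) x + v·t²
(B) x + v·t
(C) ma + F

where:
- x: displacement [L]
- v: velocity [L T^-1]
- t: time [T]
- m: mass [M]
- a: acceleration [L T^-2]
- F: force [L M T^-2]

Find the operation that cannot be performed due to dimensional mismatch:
(A) x + v·t²

(A) x + v·t²: x [L] and v·t² [L T] — different dimensions cannot be added/subtracted ✗
(B) x + v·t: x [L] and v·t [L] — same dimensions ✓
(C) ma + F: ma [L M T^-2] and F [L M T^-2] — same dimensions ✓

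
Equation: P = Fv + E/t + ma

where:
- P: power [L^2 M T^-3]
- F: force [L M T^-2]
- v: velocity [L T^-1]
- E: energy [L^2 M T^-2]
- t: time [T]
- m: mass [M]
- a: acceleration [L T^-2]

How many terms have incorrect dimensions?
1

LHS P: [L^2 M T^-3]
- Fv: [L^2 M T^-3] ✓
- E/t: [L^2 M T^-3] ✓
- ma: [L M T^-2] ✗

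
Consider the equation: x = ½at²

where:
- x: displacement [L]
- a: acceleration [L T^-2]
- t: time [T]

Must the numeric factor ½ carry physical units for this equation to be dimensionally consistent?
No

x has dimensions [L] and at² already has dimensions [L], so the equation balances without ½ contributing any dimensions. ½ is a pure (dimensionless) number; changing or removing it would not affect dimensional consistency.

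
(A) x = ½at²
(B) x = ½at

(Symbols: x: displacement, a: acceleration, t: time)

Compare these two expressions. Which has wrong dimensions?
(B)

(A) x = ½at²: LHS [L], RHS [L] ✓
(B) x = ½at: LHS [L], RHS [L T^-1] ✗

Expression (B) x = ½at is dimensionally incorrect.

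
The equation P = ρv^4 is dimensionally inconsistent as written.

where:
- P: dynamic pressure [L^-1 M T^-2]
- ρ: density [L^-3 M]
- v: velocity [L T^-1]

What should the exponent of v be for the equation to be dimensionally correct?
The exponent of v should be 2: P = ρv^2

The LHS P has dimensions [L^-1 M T^-2]; v has dimensions [L T^-1].
As written, the RHS ρv^4 (exponent 4 on v) has dimensions [L M T^-4], which does not match.
With exponent 2, the RHS ρv^2 has dimensions [L^-1 M T^-2], matching the LHS.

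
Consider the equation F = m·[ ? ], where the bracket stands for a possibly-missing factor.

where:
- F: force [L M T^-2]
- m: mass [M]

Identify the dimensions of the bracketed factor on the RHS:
[L T^-2] — acceleration (e.g. a)

F has dimensions [L M T^-2]; m has dimensions [M].
The bracketed factor must supply [L M T^-2] / [M] = [L T^-2].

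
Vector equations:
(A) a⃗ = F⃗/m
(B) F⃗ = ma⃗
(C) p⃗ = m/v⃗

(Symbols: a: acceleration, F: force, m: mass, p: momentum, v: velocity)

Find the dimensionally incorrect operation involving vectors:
(C) p⃗ = m/v⃗

(A) a⃗ = F⃗/m: LHS [L T^-2], RHS [L T^-2] ✓ — force (vector) divided by mass (scalar)
(B) F⃗ = ma⃗: LHS [L M T^-2], RHS [L M T^-2] ✓ — Force and acceleration are vectors, mass is a scalar
(C) p⃗ = m/v⃗: LHS [L M T^-1], RHS [L^-1 M T] ✗ — momentum is mass times velocity; should be mv⃗ (and division by a vector is undefined)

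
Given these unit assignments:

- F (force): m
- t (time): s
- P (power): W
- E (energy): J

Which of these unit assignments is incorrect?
F

The variable F (force) should have units N, not m.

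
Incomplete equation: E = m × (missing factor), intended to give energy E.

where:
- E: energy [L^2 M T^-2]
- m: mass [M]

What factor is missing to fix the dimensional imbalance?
v² (velocity squared), dimensions [L^2 T^-2]

E has dimensions [L^2 M T^-2] and m has dimensions [M].
The missing factor must have dimensions [L^2 M T^-2] / [M] = [L^2 T^-2], i.e. velocity squared (v²).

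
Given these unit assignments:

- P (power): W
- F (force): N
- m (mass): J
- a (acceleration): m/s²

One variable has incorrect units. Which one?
m

The variable m (mass) should have units kg, not J.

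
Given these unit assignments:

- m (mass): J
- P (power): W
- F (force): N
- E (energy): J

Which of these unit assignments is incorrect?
m

The variable m (mass) should have units kg, not J.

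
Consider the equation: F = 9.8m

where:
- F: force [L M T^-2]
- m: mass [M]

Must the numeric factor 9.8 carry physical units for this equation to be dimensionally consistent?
Yes

F has dimensions [L M T^-2], while m alone has dimensions [M]. For the equation to balance, the factor 9.8 must carry dimensions [L T^-2] — it is a dimensional constant (a numerical value of a physical quantity with its units suppressed), not a pure number.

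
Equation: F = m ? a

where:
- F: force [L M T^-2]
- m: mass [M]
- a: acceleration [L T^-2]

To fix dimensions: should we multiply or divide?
multiplication (×): F = m × a

F [L M T^-2]; m [M]; a [L T^-2].
m × a → [L M T^-2] ✓
m ÷ a → [L^-1 M T^2] ✗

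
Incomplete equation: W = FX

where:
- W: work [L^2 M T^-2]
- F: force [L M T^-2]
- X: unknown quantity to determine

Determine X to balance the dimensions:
X = d (distance), dimensions [L]

W has dimensions [L^2 M T^-2]; the rest of the RHS (F) has dimensions [L M T^-2].
So X must have dimensions [L] — X = d (distance).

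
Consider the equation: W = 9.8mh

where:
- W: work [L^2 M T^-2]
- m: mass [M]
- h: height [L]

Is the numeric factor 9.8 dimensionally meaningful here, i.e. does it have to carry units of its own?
Yes

W has dimensions [L^2 M T^-2], while mh alone has dimensions [L M]. For the equation to balance, the factor 9.8 must carry dimensions [L T^-2] — it is a dimensional constant (a numerical value of a physical quantity with its units suppressed), not a pure number.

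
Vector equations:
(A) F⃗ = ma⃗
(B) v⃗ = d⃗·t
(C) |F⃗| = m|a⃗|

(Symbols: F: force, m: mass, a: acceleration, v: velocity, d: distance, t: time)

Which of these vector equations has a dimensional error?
(B) v⃗ = d⃗·t

(A) F⃗ = ma⃗: LHS [L M T^-2], RHS [L M T^-2] ✓ — Force and acceleration are vectors, mass is a scalar
(B) v⃗ = d⃗·t: LHS [L T^-1], RHS [L T] ✗ — velocity is displacement per time; should be d⃗/t
(C) |F⃗| = m|a⃗|: LHS [L M T^-2], RHS [L M T^-2] ✓ — magnitudes of vectors are scalars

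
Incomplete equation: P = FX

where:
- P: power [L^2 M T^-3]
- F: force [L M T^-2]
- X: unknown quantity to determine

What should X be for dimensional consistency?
X = v (velocity), dimensions [L T^-1]

P has dimensions [L^2 M T^-3]; the rest of the RHS (F) has dimensions [L M T^-2].
So X must have dimensions [L T^-1] — X = v (velocity).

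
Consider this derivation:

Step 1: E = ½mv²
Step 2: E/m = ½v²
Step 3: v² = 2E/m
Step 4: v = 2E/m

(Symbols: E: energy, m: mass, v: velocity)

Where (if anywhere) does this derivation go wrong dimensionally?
Step 4

Step 1: E = ½mv² → LHS [L^2 M T^-2], RHS [L^2 M T^-2] ✓
Step 2: E/m = ½v² → LHS [L^2 T^-2], RHS [L^2 T^-2] ✓
Step 3: v² = 2E/m → LHS [L^2 T^-2], RHS [L^2 T^-2] ✓
Step 4: v = 2E/m → LHS [L T^-1], RHS [L^2 T^-2] ✗

The first dimensional inconsistency appears in step 4: v = 2E/m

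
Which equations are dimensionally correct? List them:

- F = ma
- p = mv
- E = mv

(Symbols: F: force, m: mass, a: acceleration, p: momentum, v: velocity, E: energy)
Dimensionally correct: F = ma, p = mv
Dimensionally incorrect: E = mv
Ordered (correct first, then incorrect): F = ma, p = mv, E = mv

- F = ma: LHS [L M T^-2], RHS [L M T^-2] → correct ✓
- p = mv: LHS [L M T^-1], RHS [L M T^-1] → correct ✓
- E = mv: LHS [L^2 M T^-2], RHS [L M T^-1] → incorrect ✗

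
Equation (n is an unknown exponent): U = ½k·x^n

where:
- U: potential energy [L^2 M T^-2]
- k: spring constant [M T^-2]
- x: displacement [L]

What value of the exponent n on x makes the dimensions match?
n = 2

U has dimensions [L^2 M T^-2]; x has dimensions [L].
The rest of the RHS has dimensions [M T^-2], so x^n must supply [L^2].
With n = 2: ½k·x^2 has dimensions [L^2 M T^-2], matching the LHS ✓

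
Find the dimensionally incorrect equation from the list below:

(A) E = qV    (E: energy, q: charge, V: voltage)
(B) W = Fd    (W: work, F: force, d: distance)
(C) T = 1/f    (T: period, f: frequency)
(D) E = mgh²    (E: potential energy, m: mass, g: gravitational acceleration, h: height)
(D) E = mgh²

The equation (D) E = mgh² is dimensionally incorrect.

LHS (E): [L^2 M T^-2]
RHS (mgh²): [L^3 M T^-2] ✗

The dimensions do not match. The other three equations balance.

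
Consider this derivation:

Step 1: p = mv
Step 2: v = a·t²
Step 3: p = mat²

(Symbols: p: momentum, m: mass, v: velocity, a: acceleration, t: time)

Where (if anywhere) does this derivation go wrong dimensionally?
Step 2

Step 1: p = mv → LHS [L M T^-1], RHS [L M T^-1] ✓
Step 2: v = a·t² → LHS [L T^-1], RHS [L] ✗

The first dimensional inconsistency appears in step 2: v = a·t²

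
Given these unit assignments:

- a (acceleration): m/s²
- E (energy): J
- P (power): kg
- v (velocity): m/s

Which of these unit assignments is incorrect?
P

The variable P (power) should have units W, not kg.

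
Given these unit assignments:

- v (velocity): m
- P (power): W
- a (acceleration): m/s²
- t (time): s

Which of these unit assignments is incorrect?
v

The variable v (velocity) should have units m/s, not m.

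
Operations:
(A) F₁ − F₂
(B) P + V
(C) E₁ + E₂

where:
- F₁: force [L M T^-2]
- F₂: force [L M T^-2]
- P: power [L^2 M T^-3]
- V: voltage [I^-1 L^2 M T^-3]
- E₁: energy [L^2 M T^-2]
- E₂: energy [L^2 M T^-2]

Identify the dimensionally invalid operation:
(B) P + V

(A) F₁ − F₂: F₁ [L M T^-2] and F₂ [L M T^-2] — same dimensions ✓
(B) P + V: P [L^2 M T^-3] and V [I^-1 L^2 M T^-3] — different dimensions cannot be added/subtracted ✗
(C) E₁ + E₂: E₁ [L^2 M T^-2] and E₂ [L^2 M T^-2] — same dimensions ✓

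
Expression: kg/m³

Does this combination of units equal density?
Yes

The expression kg/m³ has dimensions [L^-3 M], which is exactly density [L^-3 M].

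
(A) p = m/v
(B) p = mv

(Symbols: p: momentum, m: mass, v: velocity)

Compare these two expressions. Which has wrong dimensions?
(A)

(A) p = m/v: LHS [L M T^-1], RHS [L^-1 M T] ✗
(B) p = mv: LHS [L M T^-1], RHS [L M T^-1] ✓

Expression (A) p = m/v is dimensionally incorrect.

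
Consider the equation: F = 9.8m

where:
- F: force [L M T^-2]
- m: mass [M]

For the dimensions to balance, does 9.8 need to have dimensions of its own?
Yes

F has dimensions [L M T^-2], while m alone has dimensions [M]. For the equation to balance, the factor 9.8 must carry dimensions [L T^-2] — it is a dimensional constant (a numerical value of a physical quantity with its units suppressed), not a pure number.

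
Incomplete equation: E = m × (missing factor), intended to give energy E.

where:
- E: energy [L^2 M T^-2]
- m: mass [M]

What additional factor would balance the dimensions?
v² (velocity squared), dimensions [L^2 T^-2]

E has dimensions [L^2 M T^-2] and m has dimensions [M].
The missing factor must have dimensions [L^2 M T^-2] / [M] = [L^2 T^-2], i.e. velocity squared (v²).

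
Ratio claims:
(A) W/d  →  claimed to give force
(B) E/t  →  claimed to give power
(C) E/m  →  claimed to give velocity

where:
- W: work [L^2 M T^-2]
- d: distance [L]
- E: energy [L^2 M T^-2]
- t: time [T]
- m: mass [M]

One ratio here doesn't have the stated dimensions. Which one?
(C) E/m does not give velocity

(A) W/d: [L M T^-2] = force [L M T^-2] ✓
(B) E/t: [L^2 M T^-3] = power [L^2 M T^-3] ✓
(C) E/m: [L^2 T^-2] ≠ velocity [L T^-1] ✗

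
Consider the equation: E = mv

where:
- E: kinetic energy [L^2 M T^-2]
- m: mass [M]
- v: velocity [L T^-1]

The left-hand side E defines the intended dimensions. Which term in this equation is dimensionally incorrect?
The right-hand side term mv

E has dimensions [L^2 M T^-2], but mv has dimensions [L M T^-1], so the term mv is dimensionally wrong for E.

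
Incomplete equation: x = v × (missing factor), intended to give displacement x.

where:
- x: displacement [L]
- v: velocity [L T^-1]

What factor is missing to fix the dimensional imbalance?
t (time), dimensions [T]

x has dimensions [L] and v has dimensions [L T^-1].
The missing factor must have dimensions [L] / [L T^-1] = [T], i.e. time (t).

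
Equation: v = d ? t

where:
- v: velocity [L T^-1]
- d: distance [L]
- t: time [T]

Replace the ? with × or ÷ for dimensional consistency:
division (÷): v = d ÷ t

v [L T^-1]; d [L]; t [T].
d × t → [L T] ✗
d ÷ t → [L T^-1] ✓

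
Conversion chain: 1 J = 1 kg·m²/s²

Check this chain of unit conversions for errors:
The chain is correct (no errors).

Correct: Joule is defined as kg·m²/s²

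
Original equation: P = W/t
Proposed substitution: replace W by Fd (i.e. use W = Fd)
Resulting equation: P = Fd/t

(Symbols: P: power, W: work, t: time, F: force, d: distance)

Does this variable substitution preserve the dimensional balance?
Yes

[W] = [L^2 M T^-2] and [Fd] = [L^2 M T^-2]. These match, so the substitution replaces a quantity by one of the same dimensions and the result P = Fd/t has LHS [L^2 M T^-3] vs RHS [L^2 M T^-3] — still consistent.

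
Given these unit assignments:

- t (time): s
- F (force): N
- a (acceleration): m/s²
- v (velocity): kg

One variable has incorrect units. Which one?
v

The variable v (velocity) should have units m/s, not kg.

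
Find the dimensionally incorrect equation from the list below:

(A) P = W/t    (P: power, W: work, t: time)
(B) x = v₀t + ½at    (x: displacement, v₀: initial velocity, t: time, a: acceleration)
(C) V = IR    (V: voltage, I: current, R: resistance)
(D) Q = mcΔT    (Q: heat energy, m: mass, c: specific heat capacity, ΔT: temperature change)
(B) x = v₀t + ½at

The equation (B) x = v₀t + ½at is dimensionally incorrect.

LHS (x): [L]
RHS terms:
  - v₀t: [L] ✓
  - ½at: [L T^-1] ✗ (does not match LHS)

The dimensions do not match. The other three equations balance.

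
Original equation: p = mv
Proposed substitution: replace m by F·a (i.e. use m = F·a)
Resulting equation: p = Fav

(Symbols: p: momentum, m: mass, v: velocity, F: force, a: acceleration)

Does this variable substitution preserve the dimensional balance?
No

[m] = [M] and [F·a] = [L^2 M T^-4]. These differ, so the substitution replaces a quantity by one of different dimensions and the result p = Fav has LHS [L M T^-1] vs RHS [L^3 M T^-5] — inconsistent.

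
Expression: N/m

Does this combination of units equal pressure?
No

The expression N/m has dimensions [M T^-2], but pressure has dimensions [L^-1 M T^-2].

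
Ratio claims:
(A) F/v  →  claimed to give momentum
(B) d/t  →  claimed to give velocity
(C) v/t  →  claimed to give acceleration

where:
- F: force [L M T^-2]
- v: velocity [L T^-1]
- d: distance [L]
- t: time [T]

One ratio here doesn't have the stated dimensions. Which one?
(A) F/v does not give momentum

(A) F/v: [M T^-1] ≠ momentum [L M T^-1] ✗
(B) d/t: [L T^-1] = velocity [L T^-1] ✓
(C) v/t: [L T^-2] = acceleration [L T^-2] ✓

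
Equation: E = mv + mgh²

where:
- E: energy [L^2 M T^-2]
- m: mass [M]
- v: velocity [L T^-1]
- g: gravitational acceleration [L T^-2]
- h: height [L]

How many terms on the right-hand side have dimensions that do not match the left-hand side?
2

LHS E: [L^2 M T^-2]
- mv: [L M T^-1] ✗
- mgh²: [L^3 M T^-2] ✗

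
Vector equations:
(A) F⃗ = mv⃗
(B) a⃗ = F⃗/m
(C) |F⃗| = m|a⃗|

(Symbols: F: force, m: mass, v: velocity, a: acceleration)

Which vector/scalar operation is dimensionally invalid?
(A) F⃗ = mv⃗

(A) F⃗ = mv⃗: LHS [L M T^-2], RHS [L M T^-1] ✗ — mass times velocity is momentum, not force; should be ma⃗
(B) a⃗ = F⃗/m: LHS [L T^-2], RHS [L T^-2] ✓ — force (vector) divided by mass (scalar)
(C) |F⃗| = m|a⃗|: LHS [L M T^-2], RHS [L M T^-2] ✓ — magnitudes of vectors are scalars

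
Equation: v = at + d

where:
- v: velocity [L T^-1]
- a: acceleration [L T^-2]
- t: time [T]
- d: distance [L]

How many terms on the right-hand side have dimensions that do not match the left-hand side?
1

LHS v: [L T^-1]
- at: [L T^-1] ✓
- d: [L] ✗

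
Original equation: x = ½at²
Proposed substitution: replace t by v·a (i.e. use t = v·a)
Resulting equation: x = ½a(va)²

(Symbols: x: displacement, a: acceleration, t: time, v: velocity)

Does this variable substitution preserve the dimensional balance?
No

[t] = [T] and [v·a] = [L^2 T^-3]. These differ, so the substitution replaces a quantity by one of different dimensions and the result x = ½a(va)² has LHS [L] vs RHS [L^5 T^-8] — inconsistent.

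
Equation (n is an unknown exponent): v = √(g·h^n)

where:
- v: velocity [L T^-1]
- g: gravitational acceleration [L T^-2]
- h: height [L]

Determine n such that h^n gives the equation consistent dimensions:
n = 1

v has dimensions [L T^-1]; h has dimensions [L].
With n = 1: √(g·h^1) has dimensions [L T^-1], matching the LHS ✓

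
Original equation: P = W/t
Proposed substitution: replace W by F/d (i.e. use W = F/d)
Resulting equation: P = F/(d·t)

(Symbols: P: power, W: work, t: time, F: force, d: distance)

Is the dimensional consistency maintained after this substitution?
No

[W] = [L^2 M T^-2] and [F/d] = [M T^-2]. These differ, so the substitution replaces a quantity by one of different dimensions and the result P = F/(d·t) has LHS [L^2 M T^-3] vs RHS [M T^-3] — inconsistent.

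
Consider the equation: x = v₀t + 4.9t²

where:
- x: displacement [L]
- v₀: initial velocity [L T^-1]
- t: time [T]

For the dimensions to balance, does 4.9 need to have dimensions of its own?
Yes

x has dimensions [L], while t² alone has dimensions [T^2]. For the equation to balance, the factor 4.9 must carry dimensions [L T^-2] — it is a dimensional constant (a numerical value of a physical quantity with its units suppressed), not a pure number.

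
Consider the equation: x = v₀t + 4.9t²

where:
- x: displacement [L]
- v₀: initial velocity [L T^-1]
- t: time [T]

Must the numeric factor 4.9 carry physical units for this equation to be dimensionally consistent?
Yes

x has dimensions [L], while t² alone has dimensions [T^2]. For the equation to balance, the factor 4.9 must carry dimensions [L T^-2] — it is a dimensional constant (a numerical value of a physical quantity with its units suppressed), not a pure number.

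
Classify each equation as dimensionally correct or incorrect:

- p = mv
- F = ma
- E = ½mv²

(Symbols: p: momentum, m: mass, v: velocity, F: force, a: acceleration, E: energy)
Dimensionally correct: p = mv, F = ma, E = ½mv²
Dimensionally incorrect: none
Ordered (correct first, then incorrect): p = mv, F = ma, E = ½mv²

- p = mv: LHS [L M T^-1], RHS [L M T^-1] → correct ✓
- F = ma: LHS [L M T^-2], RHS [L M T^-2] → correct ✓
- E = ½mv²: LHS [L^2 M T^-2], RHS [L^2 M T^-2] → correct ✓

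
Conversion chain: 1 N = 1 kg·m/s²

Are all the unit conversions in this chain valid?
The chain is correct (no errors).

Correct: Newton is defined as kg·m/s²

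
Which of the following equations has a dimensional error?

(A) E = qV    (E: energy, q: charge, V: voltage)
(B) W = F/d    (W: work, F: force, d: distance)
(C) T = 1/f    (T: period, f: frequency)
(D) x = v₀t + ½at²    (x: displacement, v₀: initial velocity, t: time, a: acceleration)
(B) W = F/d

The equation (B) W = F/d is dimensionally incorrect.

LHS (W): [L^2 M T^-2]
RHS (F/d): [M T^-2] ✗

The dimensions do not match. The other three equations balance.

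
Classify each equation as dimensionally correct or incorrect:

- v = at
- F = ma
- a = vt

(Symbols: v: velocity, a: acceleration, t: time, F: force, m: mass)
Dimensionally correct: v = at, F = ma
Dimensionally incorrect: a = vt
Ordered (correct first, then incorrect): v = at, F = ma, a = vt

- v = at: LHS [L T^-1], RHS [L T^-1] → correct ✓
- F = ma: LHS [L M T^-2], RHS [L M T^-2] → correct ✓
- a = vt: LHS [L T^-2], RHS [L] → incorrect ✗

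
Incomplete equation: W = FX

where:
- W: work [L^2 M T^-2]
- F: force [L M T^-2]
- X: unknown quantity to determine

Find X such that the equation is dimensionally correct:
X = d (distance), dimensions [L]

W has dimensions [L^2 M T^-2]; the rest of the RHS (F) has dimensions [L M T^-2].
So X must have dimensions [L] — X = d (distance).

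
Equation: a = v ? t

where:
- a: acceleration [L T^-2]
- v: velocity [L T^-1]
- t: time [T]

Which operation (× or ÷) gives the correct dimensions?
division (÷): a = v ÷ t

a [L T^-2]; v [L T^-1]; t [T].
v × t → [L] ✗
v ÷ t → [L T^-2] ✓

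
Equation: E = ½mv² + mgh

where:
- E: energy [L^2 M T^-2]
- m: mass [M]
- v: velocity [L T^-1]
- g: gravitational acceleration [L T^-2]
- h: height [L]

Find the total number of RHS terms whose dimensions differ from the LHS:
0

LHS E: [L^2 M T^-2]
- ½mv²: [L^2 M T^-2] ✓
- mgh: [L^2 M T^-2] ✓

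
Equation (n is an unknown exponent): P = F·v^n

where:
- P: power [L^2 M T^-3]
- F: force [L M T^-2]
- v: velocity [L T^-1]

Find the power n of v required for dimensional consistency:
n = 1

P has dimensions [L^2 M T^-3]; v has dimensions [L T^-1].
The rest of the RHS has dimensions [L M T^-2], so v^n must supply [L T^-1].
With n = 1: F·v^1 has dimensions [L^2 M T^-3], matching the LHS ✓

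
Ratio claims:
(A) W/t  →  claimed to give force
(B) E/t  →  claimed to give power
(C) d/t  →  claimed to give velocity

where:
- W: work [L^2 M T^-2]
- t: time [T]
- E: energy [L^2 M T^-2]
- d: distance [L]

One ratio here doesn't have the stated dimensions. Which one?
(A) W/t does not give force

(A) W/t: [L^2 M T^-3] ≠ force [L M T^-2] ✗
(B) E/t: [L^2 M T^-3] = power [L^2 M T^-3] ✓
(C) d/t: [L T^-1] = velocity [L T^-1] ✓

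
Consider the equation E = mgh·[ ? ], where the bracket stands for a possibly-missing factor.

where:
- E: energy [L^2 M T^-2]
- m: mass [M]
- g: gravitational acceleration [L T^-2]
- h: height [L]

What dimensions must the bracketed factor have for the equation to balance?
Nothing is missing — the bracketed factor must be dimensionless.

E has dimensions [L^2 M T^-2] and mgh already has dimensions [L^2 M T^-2], so E = mgh is dimensionally complete.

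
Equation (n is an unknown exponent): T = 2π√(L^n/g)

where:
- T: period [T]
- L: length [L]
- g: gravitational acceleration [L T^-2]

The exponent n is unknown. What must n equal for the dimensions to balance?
n = 1

T has dimensions [T]; L has dimensions [L].
With n = 1: 2π√(L^1/g) has dimensions [T], matching the LHS ✓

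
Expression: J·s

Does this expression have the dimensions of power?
No

The expression J·s has dimensions [L^2 M T^-1], but power has dimensions [L^2 M T^-3].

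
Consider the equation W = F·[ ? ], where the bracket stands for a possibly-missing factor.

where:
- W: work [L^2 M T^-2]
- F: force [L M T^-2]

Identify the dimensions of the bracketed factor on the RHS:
[L] — length (e.g. a distance d)

W has dimensions [L^2 M T^-2]; F has dimensions [L M T^-2].
The bracketed factor must supply [L^2 M T^-2] / [L M T^-2] = [L].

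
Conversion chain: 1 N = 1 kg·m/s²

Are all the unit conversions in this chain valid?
The chain is correct (no errors).

Correct: Newton is defined as kg·m/s²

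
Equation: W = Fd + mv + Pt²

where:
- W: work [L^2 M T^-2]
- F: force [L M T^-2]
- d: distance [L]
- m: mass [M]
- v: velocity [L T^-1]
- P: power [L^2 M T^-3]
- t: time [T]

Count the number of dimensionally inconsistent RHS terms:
2

LHS W: [L^2 M T^-2]
- Fd: [L^2 M T^-2] ✓
- mv: [L M T^-1] ✗
- Pt²: [L^2 M T^-1] ✗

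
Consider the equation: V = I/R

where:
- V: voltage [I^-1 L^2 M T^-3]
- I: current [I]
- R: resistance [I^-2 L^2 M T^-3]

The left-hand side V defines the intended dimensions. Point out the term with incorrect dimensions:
The right-hand side term I/R

V has dimensions [I^-1 L^2 M T^-3], but I/R has dimensions [I^3 L^-2 M^-1 T^3], so the term I/R is dimensionally wrong for V.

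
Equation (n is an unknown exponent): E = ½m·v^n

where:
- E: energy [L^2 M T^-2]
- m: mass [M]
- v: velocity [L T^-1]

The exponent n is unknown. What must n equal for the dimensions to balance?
n = 2

E has dimensions [L^2 M T^-2]; v has dimensions [L T^-1].
The rest of the RHS has dimensions [M], so v^n must supply [L^2 T^-2].
With n = 2: ½m·v^2 has dimensions [L^2 M T^-2], matching the LHS ✓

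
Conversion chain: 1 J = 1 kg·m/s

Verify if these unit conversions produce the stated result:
The chain is incorrect (it contains an error).

Incorrect: Joule is kg·m²/s², not kg·m/s (that is momentum)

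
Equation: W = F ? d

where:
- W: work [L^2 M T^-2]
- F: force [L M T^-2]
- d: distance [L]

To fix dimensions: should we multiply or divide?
multiplication (×): W = F × d

W [L^2 M T^-2]; F [L M T^-2]; d [L].
F × d → [L^2 M T^-2] ✓
F ÷ d → [M T^-2] ✗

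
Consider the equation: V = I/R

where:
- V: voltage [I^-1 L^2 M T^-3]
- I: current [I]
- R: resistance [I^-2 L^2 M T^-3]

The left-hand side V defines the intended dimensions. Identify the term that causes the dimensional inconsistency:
The right-hand side term I/R

V has dimensions [I^-1 L^2 M T^-3], but I/R has dimensions [I^3 L^-2 M^-1 T^3], so the term I/R is dimensionally wrong for V.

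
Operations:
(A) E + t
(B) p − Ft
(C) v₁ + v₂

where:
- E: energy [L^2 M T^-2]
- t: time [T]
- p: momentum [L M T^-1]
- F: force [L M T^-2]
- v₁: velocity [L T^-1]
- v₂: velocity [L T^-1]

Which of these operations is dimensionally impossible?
(A) E + t

(A) E + t: E [L^2 M T^-2] and t [T] — different dimensions cannot be added/subtracted ✗
(B) p − Ft: p [L M T^-1] and Ft [L M T^-1] — same dimensions ✓
(C) v₁ + v₂: v₁ [L T^-1] and v₂ [L T^-1] — same dimensions ✓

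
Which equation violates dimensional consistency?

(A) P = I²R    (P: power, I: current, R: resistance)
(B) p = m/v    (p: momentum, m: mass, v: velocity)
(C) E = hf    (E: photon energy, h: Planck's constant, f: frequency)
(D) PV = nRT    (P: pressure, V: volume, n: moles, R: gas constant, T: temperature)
(B) p = m/v

The equation (B) p = m/v is dimensionally incorrect.

LHS (p): [L M T^-1]
RHS (m/v): [L^-1 M T] ✗

The dimensions do not match. The other three equations balance.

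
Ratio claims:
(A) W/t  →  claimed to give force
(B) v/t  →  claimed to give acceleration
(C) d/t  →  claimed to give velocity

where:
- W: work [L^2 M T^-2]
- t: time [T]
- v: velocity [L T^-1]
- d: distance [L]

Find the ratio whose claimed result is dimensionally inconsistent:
(A) W/t does not give force

(A) W/t: [L^2 M T^-3] ≠ force [L M T^-2] ✗
(B) v/t: [L T^-2] = acceleration [L T^-2] ✓
(C) d/t: [L T^-1] = velocity [L T^-1] ✓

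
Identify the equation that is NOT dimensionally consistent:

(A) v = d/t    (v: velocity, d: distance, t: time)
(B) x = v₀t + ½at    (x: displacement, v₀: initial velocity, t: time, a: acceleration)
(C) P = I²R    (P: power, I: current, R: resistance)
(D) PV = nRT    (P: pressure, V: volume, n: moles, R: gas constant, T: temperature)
(B) x = v₀t + ½at

The equation (B) x = v₀t + ½at is dimensionally incorrect.

LHS (x): [L]
RHS terms:
  - v₀t: [L] ✓
  - ½at: [L T^-1] ✗ (does not match LHS)

The dimensions do not match. The other three equations balance.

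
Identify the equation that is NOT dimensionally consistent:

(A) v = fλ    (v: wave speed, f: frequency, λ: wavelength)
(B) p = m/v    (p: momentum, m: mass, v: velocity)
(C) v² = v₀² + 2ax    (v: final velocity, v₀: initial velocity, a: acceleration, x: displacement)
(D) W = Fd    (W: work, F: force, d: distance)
(B) p = m/v

The equation (B) p = m/v is dimensionally incorrect.

LHS (p): [L M T^-1]
RHS (m/v): [L^-1 M T] ✗

The dimensions do not match. The other three equations balance.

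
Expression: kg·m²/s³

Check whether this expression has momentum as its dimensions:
No

The expression kg·m²/s³ has dimensions [L^2 M T^-3], but momentum has dimensions [L M T^-1].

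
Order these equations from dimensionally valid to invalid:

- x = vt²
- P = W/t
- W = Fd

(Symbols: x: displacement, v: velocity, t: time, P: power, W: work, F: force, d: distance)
Dimensionally correct: P = W/t, W = Fd
Dimensionally incorrect: x = vt²
Ordered (correct first, then incorrect): P = W/t, W = Fd, x = vt²

- x = vt²: LHS [L], RHS [L T] → incorrect ✗
- P = W/t: LHS [L^2 M T^-3], RHS [L^2 M T^-3] → correct ✓
- W = Fd: LHS [L^2 M T^-2], RHS [L^2 M T^-2] → correct ✓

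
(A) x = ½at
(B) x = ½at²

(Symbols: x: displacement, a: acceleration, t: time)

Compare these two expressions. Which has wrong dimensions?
(A)

(A) x = ½at: LHS [L], RHS [L T^-1] ✗
(B) x = ½at²: LHS [L], RHS [L] ✓

Expression (A) x = ½at is dimensionally incorrect.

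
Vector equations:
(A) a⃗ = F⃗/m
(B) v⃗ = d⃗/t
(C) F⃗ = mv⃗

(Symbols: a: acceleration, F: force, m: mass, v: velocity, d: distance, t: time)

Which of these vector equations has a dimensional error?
(C) F⃗ = mv⃗

(A) a⃗ = F⃗/m: LHS [L T^-2], RHS [L T^-2] ✓ — force (vector) divided by mass (scalar)
(B) v⃗ = d⃗/t: LHS [L T^-1], RHS [L T^-1] ✓ — displacement (vector) divided by time (scalar)
(C) F⃗ = mv⃗: LHS [L M T^-2], RHS [L M T^-1] ✗ — mass times velocity is momentum, not force; should be ma⃗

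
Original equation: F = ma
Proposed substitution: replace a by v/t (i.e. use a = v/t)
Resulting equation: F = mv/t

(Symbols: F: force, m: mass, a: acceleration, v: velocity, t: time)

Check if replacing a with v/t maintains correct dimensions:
Yes

[a] = [L T^-2] and [v/t] = [L T^-2]. These match, so the substitution replaces a quantity by one of the same dimensions and the result F = mv/t has LHS [L M T^-2] vs RHS [L M T^-2] — still consistent.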